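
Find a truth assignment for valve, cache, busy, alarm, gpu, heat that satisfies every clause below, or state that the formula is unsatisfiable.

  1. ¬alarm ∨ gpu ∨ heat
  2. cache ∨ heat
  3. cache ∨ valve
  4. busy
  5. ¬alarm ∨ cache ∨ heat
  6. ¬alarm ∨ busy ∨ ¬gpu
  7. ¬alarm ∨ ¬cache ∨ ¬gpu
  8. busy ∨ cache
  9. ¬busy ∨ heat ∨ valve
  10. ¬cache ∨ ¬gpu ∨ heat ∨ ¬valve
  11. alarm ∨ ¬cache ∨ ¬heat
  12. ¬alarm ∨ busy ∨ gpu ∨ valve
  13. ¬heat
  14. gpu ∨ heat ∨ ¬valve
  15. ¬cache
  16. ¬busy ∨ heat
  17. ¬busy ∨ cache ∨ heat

Case cache = True:
  Clause (¬cache) is falsified — contradiction.
Case cache = False:
  (cache ∨ heat) forces heat = True.
  Clause (¬heat) is falsified — contradiction.
Both cases fail, so the formula is unsatisfiable.

UNSATISFIABLE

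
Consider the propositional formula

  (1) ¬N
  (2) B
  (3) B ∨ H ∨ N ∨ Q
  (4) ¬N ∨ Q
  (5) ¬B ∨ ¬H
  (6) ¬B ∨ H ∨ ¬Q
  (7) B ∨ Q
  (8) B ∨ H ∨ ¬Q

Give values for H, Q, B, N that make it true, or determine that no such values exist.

Unit clause (¬N) forces N = False.
Unit clause (B) forces B = True.
In (¬B ∨ ¬H) only ¬H is left, so H = False.
In (¬B ∨ H ∨ ¬Q) only ¬Q is left, so Q = False.
All clauses satisfied.

H: False, Q: False, B: True, N: False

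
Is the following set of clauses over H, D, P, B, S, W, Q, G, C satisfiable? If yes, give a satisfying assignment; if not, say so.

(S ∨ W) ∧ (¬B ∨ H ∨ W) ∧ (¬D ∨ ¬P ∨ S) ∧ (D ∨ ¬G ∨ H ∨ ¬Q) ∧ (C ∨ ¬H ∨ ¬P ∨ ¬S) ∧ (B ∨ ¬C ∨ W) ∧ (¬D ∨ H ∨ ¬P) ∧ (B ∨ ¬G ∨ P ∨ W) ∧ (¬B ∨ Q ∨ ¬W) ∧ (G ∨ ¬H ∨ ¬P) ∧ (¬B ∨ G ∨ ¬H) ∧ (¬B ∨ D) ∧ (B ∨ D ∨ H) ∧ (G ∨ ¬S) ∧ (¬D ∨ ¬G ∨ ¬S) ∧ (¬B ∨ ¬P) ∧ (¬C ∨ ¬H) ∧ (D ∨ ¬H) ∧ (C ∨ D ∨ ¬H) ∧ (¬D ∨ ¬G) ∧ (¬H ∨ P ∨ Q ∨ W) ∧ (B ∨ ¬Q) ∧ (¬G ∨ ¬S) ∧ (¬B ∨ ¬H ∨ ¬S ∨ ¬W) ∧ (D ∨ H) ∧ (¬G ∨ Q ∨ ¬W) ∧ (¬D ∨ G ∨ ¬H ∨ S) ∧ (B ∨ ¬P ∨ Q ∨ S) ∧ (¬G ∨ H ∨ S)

Set H = False.
  then (D ∨ H) forces D = True.
  then (¬D ∨ H ∨ ¬P) forces P = False.
  then (¬D ∨ ¬G) forces G = False.
  then (G ∨ ¬S) forces S = False.
  then (S ∨ W) forces W = True.
Set B = True.
  then (¬B ∨ Q ∨ ¬W) forces Q = True.
Set C = False.
All clauses satisfied.

H: False, D: True, P: False, B: True, S: False, W: True, Q: True, G: False, C: False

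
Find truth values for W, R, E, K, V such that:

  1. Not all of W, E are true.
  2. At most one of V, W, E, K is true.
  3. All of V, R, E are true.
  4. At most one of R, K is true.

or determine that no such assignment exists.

Unsatisfiable

Case E = True:
  (1) with E=T forces W = False.
  (2) with E=T forces V = False.
  Constraint (3) is violated (V=F) — contradiction.
Case E = False:
  Constraint (3) is violated (E=F) — contradiction.
Both cases fail — unsatisfiable.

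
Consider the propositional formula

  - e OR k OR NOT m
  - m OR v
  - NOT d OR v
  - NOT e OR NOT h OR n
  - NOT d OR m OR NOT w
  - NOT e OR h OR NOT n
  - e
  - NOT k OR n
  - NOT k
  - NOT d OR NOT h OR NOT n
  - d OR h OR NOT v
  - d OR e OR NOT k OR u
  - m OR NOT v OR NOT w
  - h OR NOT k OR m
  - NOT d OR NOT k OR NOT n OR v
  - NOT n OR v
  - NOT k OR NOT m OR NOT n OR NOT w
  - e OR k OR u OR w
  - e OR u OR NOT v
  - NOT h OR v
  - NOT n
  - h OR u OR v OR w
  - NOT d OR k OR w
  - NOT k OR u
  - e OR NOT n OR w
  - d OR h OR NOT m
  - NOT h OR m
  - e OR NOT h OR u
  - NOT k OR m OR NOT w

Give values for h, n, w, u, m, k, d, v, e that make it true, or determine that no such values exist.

Unit clause (e) forces e = True.
Unit clause (NOT k) forces k = False.
Unit clause (NOT n) forces n = False.
In (NOT e OR NOT h OR n) only NOT h is left, so h = False.
Try w = False:
  (NOT d OR k OR w) forces d = False.
  (d OR h OR NOT v) forces v = False.
  (m OR v) forces m = True.
  clause (d OR h OR NOT m) is falsified — backtrack.
So w = True.
Set u = False.
Set m = True.
  then (d OR h OR NOT m) forces d = True.
  then (NOT d OR v) forces v = True.
All clauses satisfied.

h: False, n: False, w: True, u: False, m: True, k: False, d: True, v: True, e: True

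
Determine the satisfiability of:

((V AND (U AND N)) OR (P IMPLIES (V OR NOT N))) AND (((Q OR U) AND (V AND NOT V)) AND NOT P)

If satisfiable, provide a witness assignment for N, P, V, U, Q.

Unsatisfiable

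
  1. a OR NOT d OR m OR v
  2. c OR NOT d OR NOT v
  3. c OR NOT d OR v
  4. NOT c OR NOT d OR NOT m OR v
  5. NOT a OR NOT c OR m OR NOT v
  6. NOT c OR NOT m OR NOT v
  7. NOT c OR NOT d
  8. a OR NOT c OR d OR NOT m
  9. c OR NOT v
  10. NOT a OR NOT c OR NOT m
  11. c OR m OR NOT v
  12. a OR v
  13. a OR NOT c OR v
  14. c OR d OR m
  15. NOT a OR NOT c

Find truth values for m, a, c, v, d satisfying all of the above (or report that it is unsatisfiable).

Set m = False.
Set a = False.
  then (a OR v) forces v = True.
  then (c OR NOT v) forces c = True.
  then (NOT c OR NOT d) forces d = False.
All clauses satisfied.

m = False; a = False; c = True; v = True; d = False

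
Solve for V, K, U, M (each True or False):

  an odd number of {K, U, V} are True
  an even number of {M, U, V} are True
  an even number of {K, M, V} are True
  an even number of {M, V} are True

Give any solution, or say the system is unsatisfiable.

V: True, K: False, U: False, M: True

{K, U, V}: 1 true → odd ✓
{M, U, V}: 2 true → even ✓
{K, M, V}: 2 true → even ✓
{M, V}: 2 true → even ✓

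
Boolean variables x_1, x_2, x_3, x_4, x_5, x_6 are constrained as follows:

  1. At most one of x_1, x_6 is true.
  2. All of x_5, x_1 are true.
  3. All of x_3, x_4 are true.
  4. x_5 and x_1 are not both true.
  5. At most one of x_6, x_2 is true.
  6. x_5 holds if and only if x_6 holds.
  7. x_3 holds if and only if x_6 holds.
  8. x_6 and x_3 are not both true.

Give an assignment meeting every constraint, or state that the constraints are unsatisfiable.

Unsatisfiable — no assignment works.

Case x_5 = True:
  (2) forces x_1 = True.
  Constraint (4) is violated (x_5=T, x_1=T) — contradiction.
Case x_5 = False:
  Constraint (2) is violated (x_5=F) — contradiction.
Both cases fail — unsatisfiable.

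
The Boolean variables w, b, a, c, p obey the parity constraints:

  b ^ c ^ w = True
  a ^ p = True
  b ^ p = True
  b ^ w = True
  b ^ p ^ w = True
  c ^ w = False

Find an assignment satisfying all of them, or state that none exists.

w=F, b=T, a=T, c=F, p=F

b ^ c ^ w = T ^ F ^ F = True ✓
a ^ p = T ^ F = True ✓
b ^ p = T ^ F = True ✓
b ^ w = T ^ F = True ✓
b ^ p ^ w = T ^ F ^ F = True ✓
c ^ w = F ^ F = False ✓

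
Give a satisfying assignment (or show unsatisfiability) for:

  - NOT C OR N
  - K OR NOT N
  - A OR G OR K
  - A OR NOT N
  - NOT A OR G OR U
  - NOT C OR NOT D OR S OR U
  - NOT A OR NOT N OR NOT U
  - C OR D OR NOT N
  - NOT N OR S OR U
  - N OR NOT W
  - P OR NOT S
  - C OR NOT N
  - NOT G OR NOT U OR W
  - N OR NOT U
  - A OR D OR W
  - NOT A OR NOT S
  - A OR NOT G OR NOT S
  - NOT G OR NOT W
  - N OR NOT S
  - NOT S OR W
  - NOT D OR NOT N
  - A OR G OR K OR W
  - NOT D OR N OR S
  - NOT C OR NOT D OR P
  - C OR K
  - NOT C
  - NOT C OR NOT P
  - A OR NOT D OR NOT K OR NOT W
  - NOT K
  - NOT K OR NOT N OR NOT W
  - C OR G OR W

Case K = True:
  Clause (NOT K) is falsified — contradiction.
Case K = False:
  (K OR NOT N) forces N = False.
  (NOT C OR N) forces C = False.
  Clause (C OR K) is falsified — contradiction.
Both cases fail, so the formula is unsatisfiable.

No satisfying assignment exists.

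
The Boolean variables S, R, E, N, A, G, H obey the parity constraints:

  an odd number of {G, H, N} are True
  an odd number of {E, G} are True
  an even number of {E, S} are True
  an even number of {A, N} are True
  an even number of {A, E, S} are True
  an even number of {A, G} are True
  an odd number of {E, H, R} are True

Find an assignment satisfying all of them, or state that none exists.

S = True, R = True, E = True, N = False, A = False, G = False, H = True

{G, H, N}: 1 true → odd ✓
{E, G}: 1 true → odd ✓
{E, S}: 2 true → even ✓
{A, N}: 0 true → even ✓
{A, E, S}: 2 true → even ✓
{A, G}: 0 true → even ✓
{E, H, R}: 3 true → odd ✓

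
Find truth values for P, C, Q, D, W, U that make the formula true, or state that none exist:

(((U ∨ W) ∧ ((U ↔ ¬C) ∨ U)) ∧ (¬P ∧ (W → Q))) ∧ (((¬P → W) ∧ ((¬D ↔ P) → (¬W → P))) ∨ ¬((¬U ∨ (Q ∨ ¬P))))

P = False, C = True, Q = True, D = False, W = True, U = False

  ((U ∨ W) ∧ ((U ↔ ¬C) ∨ U)) ∧ (¬P ∧ (W → Q)) = True
    (U ∨ W) ∧ ((U ↔ ¬C) ∨ U) = True
      U ∨ W = True
      (U ↔ ¬C) ∨ U = True
        U ↔ ¬C = True
          ¬C = False
    ¬P ∧ (W → Q) = True
      ¬P = True
      W → Q = True
  ((¬P → W) ∧ ((¬D ↔ P) → (¬W → P))) ∨ ¬((¬U ∨ (Q ∨ ¬P))) = True
    (¬P → W) ∧ ((¬D ↔ P) → (¬W → P)) = True
      ¬P → W = True
        ¬P = True
      (¬D ↔ P) → (¬W → P) = True
        ¬D ↔ P = False
          ¬D = True
        ¬W → P = True
          ¬W = False
    ¬((¬U ∨ (Q ∨ ¬P))) = False
      ¬U ∨ (Q ∨ ¬P) = True
        ¬U = True
        Q ∨ ¬P = True
          ¬P = True
Both conjuncts True, so the formula holds.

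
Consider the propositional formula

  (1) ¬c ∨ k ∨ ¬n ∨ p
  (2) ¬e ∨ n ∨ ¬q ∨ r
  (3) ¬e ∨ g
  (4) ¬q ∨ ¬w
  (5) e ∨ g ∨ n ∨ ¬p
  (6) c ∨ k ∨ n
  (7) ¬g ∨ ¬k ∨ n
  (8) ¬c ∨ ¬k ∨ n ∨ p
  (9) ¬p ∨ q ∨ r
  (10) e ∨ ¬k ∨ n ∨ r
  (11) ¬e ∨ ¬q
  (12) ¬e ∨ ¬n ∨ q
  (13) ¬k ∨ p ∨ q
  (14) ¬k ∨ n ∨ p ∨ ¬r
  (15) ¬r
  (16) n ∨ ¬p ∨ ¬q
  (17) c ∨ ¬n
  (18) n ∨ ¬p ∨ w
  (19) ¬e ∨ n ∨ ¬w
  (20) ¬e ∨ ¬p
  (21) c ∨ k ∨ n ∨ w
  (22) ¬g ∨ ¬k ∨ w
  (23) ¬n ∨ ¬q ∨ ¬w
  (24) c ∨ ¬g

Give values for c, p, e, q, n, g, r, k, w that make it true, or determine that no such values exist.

Unit clause (¬r) forces r = False.
Try c = False:
  (c ∨ ¬n) forces n = False.
  (c ∨ k ∨ n) forces k = True.
  (¬g ∨ ¬k ∨ n) forces g = False.
  (¬e ∨ g) forces e = False.
  clause (e ∨ ¬k ∨ n ∨ r) is falsified — backtrack.
So c = True.
Set p = True.
  then (¬p ∨ q ∨ r) forces q = True.
  then (¬e ∨ ¬q) forces e = False.
  then (n ∨ ¬p ∨ ¬q) forces n = True.
  then (¬n ∨ ¬q ∨ ¬w) forces w = False.
Set g = False.
Set k = True.
All clauses satisfied.

c = True, p = True, e = False, q = True, n = True, g = False, r = False, k = True, w = False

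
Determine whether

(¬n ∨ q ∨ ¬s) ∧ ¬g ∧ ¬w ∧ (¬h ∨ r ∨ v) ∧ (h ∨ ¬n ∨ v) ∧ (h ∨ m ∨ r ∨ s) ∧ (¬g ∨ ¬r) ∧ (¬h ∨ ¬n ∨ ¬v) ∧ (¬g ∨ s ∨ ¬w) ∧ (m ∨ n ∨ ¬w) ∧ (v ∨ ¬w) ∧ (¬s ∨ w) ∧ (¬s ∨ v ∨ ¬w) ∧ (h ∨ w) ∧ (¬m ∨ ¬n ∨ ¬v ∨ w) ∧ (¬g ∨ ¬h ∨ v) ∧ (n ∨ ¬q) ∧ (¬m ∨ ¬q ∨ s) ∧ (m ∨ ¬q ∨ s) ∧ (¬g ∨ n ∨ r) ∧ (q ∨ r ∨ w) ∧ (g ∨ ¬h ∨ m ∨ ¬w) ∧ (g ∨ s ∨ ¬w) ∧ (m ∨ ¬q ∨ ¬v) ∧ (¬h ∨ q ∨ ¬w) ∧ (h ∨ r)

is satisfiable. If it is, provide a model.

s: False, n: True, r: True, g: False, w: False, q: False, m: True, h: True, v: False

Unit clause (¬g) forces g = False.
Unit clause (¬w) forces w = False.
In (¬s ∨ w) only ¬s is left, so s = False.
In (h ∨ w) only h is left, so h = True.
Set n = True.
  then (¬h ∨ ¬n ∨ ¬v) forces v = False.
  then (¬h ∨ r ∨ v) forces r = True.
Try q = True:
  (¬m ∨ ¬q ∨ s) forces m = False.
  clause (m ∨ ¬q ∨ s) is falsified — backtrack.
So q = False.
Set m = True.
All clauses satisfied.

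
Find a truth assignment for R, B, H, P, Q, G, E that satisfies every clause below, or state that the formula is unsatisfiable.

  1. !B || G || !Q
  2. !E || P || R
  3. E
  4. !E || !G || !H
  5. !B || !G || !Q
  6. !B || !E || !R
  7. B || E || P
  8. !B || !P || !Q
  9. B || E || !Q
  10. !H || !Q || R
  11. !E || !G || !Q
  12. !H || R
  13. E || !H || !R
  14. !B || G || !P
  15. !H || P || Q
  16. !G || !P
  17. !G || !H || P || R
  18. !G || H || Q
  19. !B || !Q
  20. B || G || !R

Unit clause (E) forces E = True.
Try R = True:
  (!B || !E || !R) forces B = False.
  (B || G || !R) forces G = True.
  (!E || !G || !H) forces H = False.
  (!E || !G || !Q) forces Q = False.
  clause (!G || H || Q) is falsified — backtrack.
So R = False.
  then (!E || P || R) forces P = True.
  then (!H || R) forces H = False.
  then (!G || !P) forces G = False.
  then (!B || G || !P) forces B = False.
Set Q = True.
All clauses satisfied.

R=F; B=F; H=F; P=T; Q=T; G=F; E=T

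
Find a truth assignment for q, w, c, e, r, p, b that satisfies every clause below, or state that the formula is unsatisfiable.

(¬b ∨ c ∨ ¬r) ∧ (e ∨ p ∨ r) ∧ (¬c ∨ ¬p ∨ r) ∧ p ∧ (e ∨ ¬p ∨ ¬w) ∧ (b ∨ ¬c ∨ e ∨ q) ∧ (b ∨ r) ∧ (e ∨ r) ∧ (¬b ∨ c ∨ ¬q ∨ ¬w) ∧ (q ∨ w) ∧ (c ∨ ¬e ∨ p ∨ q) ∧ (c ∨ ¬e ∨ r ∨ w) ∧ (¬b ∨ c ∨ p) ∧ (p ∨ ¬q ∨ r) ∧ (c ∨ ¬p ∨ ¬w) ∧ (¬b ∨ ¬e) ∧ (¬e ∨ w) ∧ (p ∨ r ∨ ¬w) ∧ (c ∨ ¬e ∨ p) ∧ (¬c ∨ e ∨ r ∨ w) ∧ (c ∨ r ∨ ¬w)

Unit clause (p) forces p = True.
Set q = True.
Set w = False.
  then (¬e ∨ w) forces e = False.
  then (e ∨ r) forces r = True.
Set c = False.
  then (¬b ∨ c ∨ ¬r) forces b = False.
All clauses satisfied.

q = True; w = False; c = False; e = False; r = True; p = True; b = False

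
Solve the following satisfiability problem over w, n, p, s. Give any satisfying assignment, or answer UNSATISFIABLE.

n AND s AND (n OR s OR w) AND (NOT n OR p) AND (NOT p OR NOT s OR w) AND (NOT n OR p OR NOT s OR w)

Unit clause (n) forces n = True.
Unit clause (s) forces s = True.
In (NOT n OR p) only p is left, so p = True.
In (NOT p OR NOT s OR w) only w is left, so w = True.
All clauses satisfied.

w: True, n: True, p: True, s: True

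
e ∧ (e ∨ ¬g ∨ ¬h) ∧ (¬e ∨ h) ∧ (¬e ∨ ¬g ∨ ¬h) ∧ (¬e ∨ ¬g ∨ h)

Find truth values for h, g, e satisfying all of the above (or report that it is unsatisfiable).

Unit clause (e) forces e = True.
In (¬e ∨ h) only h is left, so h = True.
In (¬e ∨ ¬g ∨ ¬h) only ¬g is left, so g = False.
Check each clause:
  (e): e holds.
  (e ∨ ¬g ∨ ¬h): e holds.
  (¬e ∨ h): h holds.
  (¬e ∨ ¬g ∨ ¬h): ¬g holds.
  (¬e ∨ ¬g ∨ h): ¬g holds.
All clauses satisfied.

h=T; g=F; e=T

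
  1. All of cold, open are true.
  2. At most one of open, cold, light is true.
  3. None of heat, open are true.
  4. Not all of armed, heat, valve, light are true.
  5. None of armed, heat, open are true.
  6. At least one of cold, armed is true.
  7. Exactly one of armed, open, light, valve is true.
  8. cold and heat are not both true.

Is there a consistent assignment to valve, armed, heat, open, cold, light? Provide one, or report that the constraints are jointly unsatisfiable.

Unsatisfiable — no assignment works.

Case open = True:
  Constraint (3) is violated (open=T) — contradiction.
Case open = False:
  Constraint (1) is violated (open=F) — contradiction.
Both cases fail — unsatisfiable.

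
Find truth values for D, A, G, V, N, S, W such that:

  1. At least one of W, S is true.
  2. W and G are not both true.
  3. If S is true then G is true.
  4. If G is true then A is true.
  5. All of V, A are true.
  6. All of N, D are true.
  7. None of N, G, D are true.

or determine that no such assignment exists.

UNSATISFIABLE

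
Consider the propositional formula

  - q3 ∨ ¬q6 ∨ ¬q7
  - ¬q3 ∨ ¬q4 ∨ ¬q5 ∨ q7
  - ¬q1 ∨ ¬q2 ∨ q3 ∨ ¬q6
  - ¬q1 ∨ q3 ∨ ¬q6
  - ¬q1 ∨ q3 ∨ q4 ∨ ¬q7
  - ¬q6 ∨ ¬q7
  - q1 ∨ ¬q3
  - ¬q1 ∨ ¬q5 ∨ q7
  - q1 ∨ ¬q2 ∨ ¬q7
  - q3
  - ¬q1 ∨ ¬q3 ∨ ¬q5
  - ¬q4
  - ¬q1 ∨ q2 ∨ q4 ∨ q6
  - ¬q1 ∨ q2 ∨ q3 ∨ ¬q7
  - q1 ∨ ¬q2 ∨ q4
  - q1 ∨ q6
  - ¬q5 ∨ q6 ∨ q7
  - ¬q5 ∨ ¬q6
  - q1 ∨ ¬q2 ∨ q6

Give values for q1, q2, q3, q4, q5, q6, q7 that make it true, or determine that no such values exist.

q1=T, q2=T, q3=T, q4=F, q5=F, q6=F, q7=T

Unit clause (q3) forces q3 = True.
Unit clause (¬q4) forces q4 = False.
In (q1 ∨ ¬q3) only q1 is left, so q1 = True.
In (¬q1 ∨ ¬q3 ∨ ¬q5) only ¬q5 is left, so q5 = False.
Set q2 = True.
Set q6 = False.
Set q7 = True.
All clauses satisfied.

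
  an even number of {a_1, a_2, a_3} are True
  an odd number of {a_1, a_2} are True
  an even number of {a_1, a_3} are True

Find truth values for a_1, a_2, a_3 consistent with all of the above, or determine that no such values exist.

a_1: True; a_2: False; a_3: True

{a_1, a_2, a_3}: 2 true → even ✓
{a_1, a_2}: 1 true → odd ✓
{a_1, a_3}: 2 true → even ✓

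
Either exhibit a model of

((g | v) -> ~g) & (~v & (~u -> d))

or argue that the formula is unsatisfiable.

v = False, g = False, u = True, d = False

  (g | v) -> ~g = True
    g | v = False
    ~g = True
  ~v & (~u -> d) = True
    ~v = True
    ~u -> d = True
      ~u = False
Both conjuncts True, so the formula holds.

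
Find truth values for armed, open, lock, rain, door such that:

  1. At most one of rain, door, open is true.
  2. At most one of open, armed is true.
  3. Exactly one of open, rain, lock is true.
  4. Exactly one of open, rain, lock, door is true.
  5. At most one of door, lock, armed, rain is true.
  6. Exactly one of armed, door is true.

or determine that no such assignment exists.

Case door = True:
  (1) with door=T forces rain = False.
  (1) with door=T forces open = False.
  (3) with open=F, rain=F forces lock = True.
  Constraint (4) is violated (lock=T, door=T) — contradiction.
Case door = False:
  (6) with door=F forces armed = True.
  (2) with armed=T forces open = False.
  (5) with armed=T forces lock = False.
  (3) with open=F, lock=F forces rain = True.
  Constraint (5) is violated (armed=T, rain=T) — contradiction.
Both cases fail — unsatisfiable.

Unsatisfiable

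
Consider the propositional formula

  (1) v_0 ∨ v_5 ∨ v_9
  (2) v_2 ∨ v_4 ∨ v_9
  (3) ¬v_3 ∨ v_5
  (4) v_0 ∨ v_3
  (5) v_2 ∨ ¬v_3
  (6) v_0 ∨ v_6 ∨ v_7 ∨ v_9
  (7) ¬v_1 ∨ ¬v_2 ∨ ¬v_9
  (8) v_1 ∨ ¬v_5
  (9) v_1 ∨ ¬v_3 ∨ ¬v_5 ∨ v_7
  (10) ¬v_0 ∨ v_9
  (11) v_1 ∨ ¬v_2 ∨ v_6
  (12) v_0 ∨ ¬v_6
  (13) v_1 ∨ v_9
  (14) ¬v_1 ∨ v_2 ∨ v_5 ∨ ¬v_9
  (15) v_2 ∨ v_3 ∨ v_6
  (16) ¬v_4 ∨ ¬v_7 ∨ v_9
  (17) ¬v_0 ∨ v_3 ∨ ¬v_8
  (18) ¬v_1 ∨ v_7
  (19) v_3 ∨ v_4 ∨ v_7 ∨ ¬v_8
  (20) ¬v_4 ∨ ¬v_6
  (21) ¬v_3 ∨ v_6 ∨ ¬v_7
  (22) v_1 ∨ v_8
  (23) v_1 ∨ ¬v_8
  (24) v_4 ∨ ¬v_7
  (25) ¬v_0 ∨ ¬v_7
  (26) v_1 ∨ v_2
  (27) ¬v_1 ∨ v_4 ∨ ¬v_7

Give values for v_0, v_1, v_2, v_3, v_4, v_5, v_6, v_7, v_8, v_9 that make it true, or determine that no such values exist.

Unsatisfiable

Case v_1 = True:
  (¬v_1 ∨ v_7) forces v_7 = True.
  (v_4 ∨ ¬v_7) forces v_4 = True.
  (¬v_4 ∨ ¬v_7 ∨ v_9) forces v_9 = True.
  (¬v_1 ∨ ¬v_2 ∨ ¬v_9) forces v_2 = False.
  (v_2 ∨ ¬v_3) forces v_3 = False.
  (v_0 ∨ v_3) forces v_0 = True.
  Clause (¬v_0 ∨ ¬v_7) is falsified — contradiction.
Case v_1 = False:
  (v_1 ∨ ¬v_5) forces v_5 = False.
  (¬v_3 ∨ v_5) forces v_3 = False.
  (v_0 ∨ v_3) forces v_0 = True.
  (¬v_0 ∨ v_9) forces v_9 = True.
  (¬v_0 ∨ v_3 ∨ ¬v_8) forces v_8 = False.
  Clause (v_1 ∨ v_8) is falsified — contradiction.
Both cases fail, so the formula is unsatisfiable.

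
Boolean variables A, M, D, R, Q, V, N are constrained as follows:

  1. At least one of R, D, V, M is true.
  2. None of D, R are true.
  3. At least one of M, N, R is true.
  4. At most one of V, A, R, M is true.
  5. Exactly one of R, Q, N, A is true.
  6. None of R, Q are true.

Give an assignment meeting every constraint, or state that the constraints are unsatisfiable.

A = False; M = False; D = False; R = False; Q = False; V = True; N = True

  (1) {R, D, V, M}: 1 true — at least one ✓
  (2) {D, R}: 0 true — none ✓
  (3) {M, N, R}: 1 true — at least one ✓
  (4) {V, A, R, M}: 1 true — at most one ✓
  (5) {R, Q, N, A}: 1 true — exactly one ✓
  (6) {R, Q}: 0 true — none ✓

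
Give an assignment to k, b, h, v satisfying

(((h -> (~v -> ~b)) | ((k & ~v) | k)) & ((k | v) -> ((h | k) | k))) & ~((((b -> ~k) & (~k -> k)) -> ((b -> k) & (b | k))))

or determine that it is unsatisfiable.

The conjunct ~((((b -> ~k) & (~k -> k)) -> ((b -> k) & (b | k)))) is unsatisfiable on its own:
  k=F, b=F: evaluates to False.
  k=F, b=T: evaluates to False.
  k=T, b=F: evaluates to False.
  k=T, b=T: evaluates to False.
So the whole conjunction is unsatisfiable.

Unsatisfiable — no assignment works.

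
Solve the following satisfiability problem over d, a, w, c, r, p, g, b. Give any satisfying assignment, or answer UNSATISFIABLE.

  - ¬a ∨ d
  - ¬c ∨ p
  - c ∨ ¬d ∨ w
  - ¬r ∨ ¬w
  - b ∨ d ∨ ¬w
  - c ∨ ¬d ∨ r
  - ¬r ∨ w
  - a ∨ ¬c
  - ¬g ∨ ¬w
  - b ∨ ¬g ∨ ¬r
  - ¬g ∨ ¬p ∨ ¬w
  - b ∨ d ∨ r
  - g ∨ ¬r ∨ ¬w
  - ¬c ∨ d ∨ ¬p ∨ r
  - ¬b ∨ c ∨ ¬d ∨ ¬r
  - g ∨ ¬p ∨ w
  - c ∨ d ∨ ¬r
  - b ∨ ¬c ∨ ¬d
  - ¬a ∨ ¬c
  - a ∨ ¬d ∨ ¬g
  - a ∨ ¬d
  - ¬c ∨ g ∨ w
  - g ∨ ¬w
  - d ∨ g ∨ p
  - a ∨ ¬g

Case g = True:
  (¬g ∨ ¬w) forces w = False.
  (¬r ∨ w) forces r = False.
  (a ∨ ¬g) forces a = True.
  (¬a ∨ d) forces d = True.
  (c ∨ ¬d ∨ w) forces c = True.
  Clause (¬a ∨ ¬c) is falsified — contradiction.
Case g = False:
  (g ∨ ¬w) forces w = False.
  (¬r ∨ w) forces r = False.
  (g ∨ ¬p ∨ w) forces p = False.
  (¬c ∨ p) forces c = False.
  (c ∨ ¬d ∨ w) forces d = False.
  Clause (d ∨ g ∨ p) is falsified — contradiction.
Both cases fail, so the formula is unsatisfiable.

No satisfying assignment exists.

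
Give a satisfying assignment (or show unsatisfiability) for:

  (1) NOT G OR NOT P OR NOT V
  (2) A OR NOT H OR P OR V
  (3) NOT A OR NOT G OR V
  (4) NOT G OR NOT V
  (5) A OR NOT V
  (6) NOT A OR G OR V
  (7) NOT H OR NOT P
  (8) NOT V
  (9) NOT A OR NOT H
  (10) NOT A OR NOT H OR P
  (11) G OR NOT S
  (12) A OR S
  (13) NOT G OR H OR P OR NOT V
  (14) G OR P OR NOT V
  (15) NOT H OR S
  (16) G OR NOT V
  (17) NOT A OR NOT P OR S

V: False, G: True, A: False, S: True, H: False, P: True

Unit clause (NOT V) forces V = False.
Try G = False:
  (NOT A OR G OR V) forces A = False.
  (G OR NOT S) forces S = False.
  clause (A OR S) is falsified — backtrack.
So G = True.
  then (NOT A OR NOT G OR V) forces A = False.
  then (A OR S) forces S = True.
Set H = False.
Set P = True.
All clauses satisfied.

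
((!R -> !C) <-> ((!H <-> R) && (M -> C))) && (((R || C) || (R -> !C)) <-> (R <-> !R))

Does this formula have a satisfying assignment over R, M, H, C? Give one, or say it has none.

Unsatisfiable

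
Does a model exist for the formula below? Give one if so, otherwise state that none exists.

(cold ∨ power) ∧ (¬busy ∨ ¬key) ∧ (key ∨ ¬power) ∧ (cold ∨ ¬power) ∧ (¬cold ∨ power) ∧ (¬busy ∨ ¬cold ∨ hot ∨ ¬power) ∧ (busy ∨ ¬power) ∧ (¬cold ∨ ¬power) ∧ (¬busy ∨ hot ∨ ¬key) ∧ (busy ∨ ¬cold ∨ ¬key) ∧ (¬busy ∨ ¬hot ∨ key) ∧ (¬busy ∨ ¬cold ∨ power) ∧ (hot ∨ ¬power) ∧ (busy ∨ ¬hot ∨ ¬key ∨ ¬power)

Case cold = True:
  (¬cold ∨ power) forces power = True.
  Clause (¬cold ∨ ¬power) is falsified — contradiction.
Case cold = False:
  (cold ∨ power) forces power = True.
  Clause (cold ∨ ¬power) is falsified — contradiction.
Both cases fail, so the formula is unsatisfiable.

The formula is unsatisfiable.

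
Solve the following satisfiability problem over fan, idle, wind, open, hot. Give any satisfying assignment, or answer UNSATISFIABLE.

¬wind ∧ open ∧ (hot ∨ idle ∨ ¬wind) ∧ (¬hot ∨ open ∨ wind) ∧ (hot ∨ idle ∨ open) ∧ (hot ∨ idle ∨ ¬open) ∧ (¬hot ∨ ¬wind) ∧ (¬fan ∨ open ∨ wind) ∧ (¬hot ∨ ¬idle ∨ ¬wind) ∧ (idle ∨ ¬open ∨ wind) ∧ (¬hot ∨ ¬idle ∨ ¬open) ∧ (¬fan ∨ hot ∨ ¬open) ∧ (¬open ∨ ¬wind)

Unit clause (¬wind) forces wind = False.
Unit clause (open) forces open = True.
In (idle ∨ ¬open ∨ wind) only idle is left, so idle = True.
In (¬hot ∨ ¬idle ∨ ¬open) only ¬hot is left, so hot = False.
In (¬fan ∨ hot ∨ ¬open) only ¬fan is left, so fan = False.
All clauses satisfied.

fan=F, idle=T, wind=F, open=T, hot=F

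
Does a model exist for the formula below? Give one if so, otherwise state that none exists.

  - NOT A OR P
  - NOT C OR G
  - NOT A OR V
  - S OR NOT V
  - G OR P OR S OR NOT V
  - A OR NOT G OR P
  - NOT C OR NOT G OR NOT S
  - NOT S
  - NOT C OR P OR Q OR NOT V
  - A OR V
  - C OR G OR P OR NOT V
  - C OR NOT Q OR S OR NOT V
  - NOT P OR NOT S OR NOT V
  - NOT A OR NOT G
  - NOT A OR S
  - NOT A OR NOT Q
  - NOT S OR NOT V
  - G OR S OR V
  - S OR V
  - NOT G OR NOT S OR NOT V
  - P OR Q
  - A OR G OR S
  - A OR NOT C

Case S = True:
  Clause (NOT S) is falsified — contradiction.
Case S = False:
  (S OR NOT V) forces V = False.
  Clause (S OR V) is falsified — contradiction.
Both cases fail, so the formula is unsatisfiable.

Unsatisfiable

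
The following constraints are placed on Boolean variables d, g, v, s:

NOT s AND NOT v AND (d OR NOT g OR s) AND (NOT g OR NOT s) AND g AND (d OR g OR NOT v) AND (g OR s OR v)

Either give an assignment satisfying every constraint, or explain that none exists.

d = True, g = True, v = False, s = False

Unit clause (NOT s) forces s = False.
Unit clause (NOT v) forces v = False.
Unit clause (g) forces g = True.
In (d OR NOT g OR s) only d is left, so d = True.
Check each clause:
  (NOT s): NOT s holds.
  (NOT v): NOT v holds.
  (d OR NOT g OR s): d holds.
  (NOT g OR NOT s): NOT s holds.
  (g): g holds.
  (d OR g OR NOT v): d holds.
  (g OR s OR v): g holds.
All clauses satisfied.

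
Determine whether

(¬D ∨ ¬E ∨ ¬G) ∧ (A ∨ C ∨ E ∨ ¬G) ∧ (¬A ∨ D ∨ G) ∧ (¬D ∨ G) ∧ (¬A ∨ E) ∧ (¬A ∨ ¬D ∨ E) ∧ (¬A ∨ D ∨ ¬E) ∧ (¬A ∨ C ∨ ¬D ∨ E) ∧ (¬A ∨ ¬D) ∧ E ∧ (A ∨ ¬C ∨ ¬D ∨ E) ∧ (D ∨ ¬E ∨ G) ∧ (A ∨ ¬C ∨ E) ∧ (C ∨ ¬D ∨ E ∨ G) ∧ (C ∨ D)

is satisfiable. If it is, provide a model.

Unit clause (E) forces E = True.
Try A = True:
  (¬A ∨ D ∨ ¬E) forces D = True.
  clause (¬A ∨ ¬D) is falsified — backtrack.
So A = False.
Set C = True.
Set G = True.
  then (¬D ∨ ¬E ∨ ¬G) forces D = False.
All clauses satisfied.

A = False, E = True, C = True, G = True, D = False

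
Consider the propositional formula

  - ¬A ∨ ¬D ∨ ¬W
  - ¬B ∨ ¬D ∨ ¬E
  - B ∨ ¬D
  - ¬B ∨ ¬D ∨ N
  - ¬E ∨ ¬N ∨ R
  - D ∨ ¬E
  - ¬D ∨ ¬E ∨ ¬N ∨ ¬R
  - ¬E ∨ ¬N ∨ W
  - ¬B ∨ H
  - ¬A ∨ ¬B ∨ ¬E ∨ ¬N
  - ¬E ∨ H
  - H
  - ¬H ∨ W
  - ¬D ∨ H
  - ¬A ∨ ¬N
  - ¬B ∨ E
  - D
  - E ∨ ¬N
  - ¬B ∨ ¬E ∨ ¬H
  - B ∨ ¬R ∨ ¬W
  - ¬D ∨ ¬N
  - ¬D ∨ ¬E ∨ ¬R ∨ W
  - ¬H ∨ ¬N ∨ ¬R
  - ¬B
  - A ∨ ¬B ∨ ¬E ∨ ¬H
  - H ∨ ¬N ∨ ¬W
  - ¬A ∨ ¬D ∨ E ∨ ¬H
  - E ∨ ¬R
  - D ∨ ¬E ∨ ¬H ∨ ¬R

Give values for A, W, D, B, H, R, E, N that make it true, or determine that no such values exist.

UNSATISFIABLE

Case D = True:
  (B ∨ ¬D) forces B = True.
  Clause (¬B) is falsified — contradiction.
Case D = False:
  Clause (D) is falsified — contradiction.
Both cases fail, so the formula is unsatisfiable.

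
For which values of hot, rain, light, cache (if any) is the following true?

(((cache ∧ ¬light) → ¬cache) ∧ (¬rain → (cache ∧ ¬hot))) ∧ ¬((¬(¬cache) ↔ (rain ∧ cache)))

hot = False, rain = False, light = True, cache = True

  ((cache ∧ ¬light) → ¬cache) ∧ (¬rain → (cache ∧ ¬hot)) = True
    (cache ∧ ¬light) → ¬cache = True
      cache ∧ ¬light = False
        ¬light = False
      ¬cache = False
    ¬rain → (cache ∧ ¬hot) = True
      ¬rain = True
      cache ∧ ¬hot = True
        ¬hot = True
  ¬((¬(¬cache) ↔ (rain ∧ cache))) = True
    ¬(¬cache) ↔ (rain ∧ cache) = False
      ¬(¬cache) = True
        ¬cache = False
      rain ∧ cache = False
Both conjuncts True, so the formula holds.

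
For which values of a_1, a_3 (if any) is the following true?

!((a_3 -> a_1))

a_1 = False, a_3 = True

  !((a_3 -> a_1)) = True
    a_3 -> a_1 = False
The formula evaluates to True.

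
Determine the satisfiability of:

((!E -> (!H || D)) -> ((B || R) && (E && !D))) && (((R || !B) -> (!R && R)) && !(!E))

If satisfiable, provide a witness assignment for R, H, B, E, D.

R=F, H=F, B=T, E=T, D=F

  (!E -> (!H || D)) -> ((B || R) && (E && !D)) = True
    !E -> (!H || D) = True
      !E = False
      !H || D = True
        !H = True
    (B || R) && (E && !D) = True
      B || R = True
      E && !D = True
        !D = True
  ((R || !B) -> (!R && R)) && !(!E) = True
    (R || !B) -> (!R && R) = True
      R || !B = False
        !B = False
      !R && R = False
        !R = True
    !(!E) = True
      !E = False
Both conjuncts True, so the formula holds.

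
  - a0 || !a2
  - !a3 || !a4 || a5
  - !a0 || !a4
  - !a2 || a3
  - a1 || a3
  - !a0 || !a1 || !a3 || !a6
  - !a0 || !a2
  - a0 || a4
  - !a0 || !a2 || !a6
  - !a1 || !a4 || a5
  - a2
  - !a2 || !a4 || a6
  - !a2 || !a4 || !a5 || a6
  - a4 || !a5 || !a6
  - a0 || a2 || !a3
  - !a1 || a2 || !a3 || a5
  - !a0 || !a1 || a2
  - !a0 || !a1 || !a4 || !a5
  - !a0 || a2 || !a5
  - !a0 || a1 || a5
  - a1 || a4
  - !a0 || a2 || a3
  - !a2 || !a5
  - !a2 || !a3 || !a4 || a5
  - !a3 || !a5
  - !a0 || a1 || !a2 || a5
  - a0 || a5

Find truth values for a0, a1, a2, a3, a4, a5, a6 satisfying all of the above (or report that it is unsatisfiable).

Case a2 = True:
  (a0 || !a2) forces a0 = True.
  Clause (!a0 || !a2) is falsified — contradiction.
Case a2 = False:
  Clause (a2) is falsified — contradiction.
Both cases fail, so the formula is unsatisfiable.

The formula is unsatisfiable.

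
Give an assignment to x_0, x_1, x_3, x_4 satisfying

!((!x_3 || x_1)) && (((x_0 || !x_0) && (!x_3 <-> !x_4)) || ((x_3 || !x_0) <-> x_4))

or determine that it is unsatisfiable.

x_0=T, x_1=F, x_3=T, x_4=T

  !((!x_3 || x_1)) = True
    !x_3 || x_1 = False
      !x_3 = False
  ((x_0 || !x_0) && (!x_3 <-> !x_4)) || ((x_3 || !x_0) <-> x_4) = True
    (x_0 || !x_0) && (!x_3 <-> !x_4) = True
      x_0 || !x_0 = True
        !x_0 = False
      !x_3 <-> !x_4 = True
        !x_3 = False
        !x_4 = False
    (x_3 || !x_0) <-> x_4 = True
      x_3 || !x_0 = True
        !x_0 = False
Both conjuncts True, so the formula holds.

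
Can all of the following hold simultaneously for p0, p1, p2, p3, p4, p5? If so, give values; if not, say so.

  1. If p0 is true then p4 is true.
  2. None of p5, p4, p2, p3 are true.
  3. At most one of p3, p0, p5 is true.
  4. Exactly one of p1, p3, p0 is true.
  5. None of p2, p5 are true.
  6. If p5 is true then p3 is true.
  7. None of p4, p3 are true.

p0 = False, p1 = True, p2 = False, p3 = False, p4 = False, p5 = False

  (1) p0=F ⇒ p4: vacuous ✓
  (2) {p5, p4, p2, p3}: 0 true — none ✓
  (3) {p3, p0, p5}: 0 true — at most one ✓
  (4) {p1, p3, p0}: 1 true — exactly one ✓
  (5) {p2, p5}: 0 true — none ✓
  (6) p5=F ⇒ p3: vacuous ✓
  (7) {p4, p3}: 0 true — none ✓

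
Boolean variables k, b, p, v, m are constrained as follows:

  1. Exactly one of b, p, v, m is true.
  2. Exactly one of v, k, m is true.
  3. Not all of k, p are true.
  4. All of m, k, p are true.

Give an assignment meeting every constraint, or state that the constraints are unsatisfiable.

Case k = True:
  (2) with k=T forces v = False.
  (2) with k=T forces m = False.
  Constraint (4) is violated (m=F) — contradiction.
Case k = False:
  Constraint (4) is violated (k=F) — contradiction.
Both cases fail — unsatisfiable.

The formula is unsatisfiable.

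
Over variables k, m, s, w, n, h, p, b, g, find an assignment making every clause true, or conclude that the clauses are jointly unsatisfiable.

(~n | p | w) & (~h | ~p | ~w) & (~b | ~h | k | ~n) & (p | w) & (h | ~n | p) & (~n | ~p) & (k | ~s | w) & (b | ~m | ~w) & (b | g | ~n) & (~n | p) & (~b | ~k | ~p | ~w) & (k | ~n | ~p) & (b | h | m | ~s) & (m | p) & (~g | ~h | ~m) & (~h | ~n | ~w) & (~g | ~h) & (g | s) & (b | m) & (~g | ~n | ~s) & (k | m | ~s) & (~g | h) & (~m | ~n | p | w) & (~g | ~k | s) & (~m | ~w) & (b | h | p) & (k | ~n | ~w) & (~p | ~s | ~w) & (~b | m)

k=T; m=T; s=T; w=F; n=F; h=F; p=T; b=T; g=F

Set k = True.
Try m = False:
  (m | p) forces p = True.
  (~n | ~p) forces n = False.
  (b | m) forces b = True.
  clause (~b | m) is falsified — backtrack.
So m = True.
  then (~m | ~w) forces w = False.
  then (p | w) forces p = True.
  then (~n | ~p) forces n = False.
Try s = False:
  (g | s) forces g = True.
  clause (~g | ~k | s) is falsified — backtrack.
So s = True.
Set h = False.
  then (~g | h) forces g = False.
Set b = True.
All clauses satisfied.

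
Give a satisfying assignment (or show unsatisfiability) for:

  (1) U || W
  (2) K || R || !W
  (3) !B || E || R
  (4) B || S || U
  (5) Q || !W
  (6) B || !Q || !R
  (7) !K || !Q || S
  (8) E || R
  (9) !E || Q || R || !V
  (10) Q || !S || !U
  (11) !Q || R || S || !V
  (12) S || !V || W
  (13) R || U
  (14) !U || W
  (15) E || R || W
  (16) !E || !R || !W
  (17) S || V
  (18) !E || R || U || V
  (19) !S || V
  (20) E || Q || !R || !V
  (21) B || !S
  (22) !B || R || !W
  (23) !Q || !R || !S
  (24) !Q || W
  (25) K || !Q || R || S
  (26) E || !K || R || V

Set R = True.
Try B = False:
  (B || !Q || !R) forces Q = False.
  (Q || !W) forces W = False.
  (U || W) forces U = True.
  clause (!U || W) is falsified — backtrack.
So B = True.
Set Q = True.
  then (!Q || !R || !S) forces S = False.
  then (!Q || W) forces W = True.
  then (!K || !Q || S) forces K = False.
  then (!E || !R || !W) forces E = False.
  then (S || V) forces V = True.
Set U = False.
All clauses satisfied.

R=T, B=T, Q=T, S=F, W=T, V=T, E=F, K=F, U=F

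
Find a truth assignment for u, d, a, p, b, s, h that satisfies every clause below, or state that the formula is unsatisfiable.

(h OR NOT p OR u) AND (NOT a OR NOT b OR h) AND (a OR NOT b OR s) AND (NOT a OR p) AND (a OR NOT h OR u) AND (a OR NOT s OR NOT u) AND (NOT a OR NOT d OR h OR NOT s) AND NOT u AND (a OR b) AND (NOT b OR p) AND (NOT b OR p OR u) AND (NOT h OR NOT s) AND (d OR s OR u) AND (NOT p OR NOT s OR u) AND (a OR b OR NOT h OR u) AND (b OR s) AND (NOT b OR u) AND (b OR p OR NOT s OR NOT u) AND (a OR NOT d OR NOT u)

Case u = True:
  Clause (NOT u) is falsified — contradiction.
Case u = False:
  (NOT b OR u) forces b = False.
  (a OR b) forces a = True.
  (NOT a OR p) forces p = True.
  (h OR NOT p OR u) forces h = True.
  (NOT h OR NOT s) forces s = False.
  Clause (b OR s) is falsified — contradiction.
Both cases fail, so the formula is unsatisfiable.

Unsatisfiable — no assignment works.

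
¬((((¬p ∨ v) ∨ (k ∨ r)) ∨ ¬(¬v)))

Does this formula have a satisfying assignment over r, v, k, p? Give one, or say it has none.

r=F, v=F, k=F, p=T

  ¬((((¬p ∨ v) ∨ (k ∨ r)) ∨ ¬(¬v))) = True
    ((¬p ∨ v) ∨ (k ∨ r)) ∨ ¬(¬v) = False
      (¬p ∨ v) ∨ (k ∨ r) = False
        ¬p ∨ v = False
          ¬p = False
        k ∨ r = False
      ¬(¬v) = False
        ¬v = True
The formula evaluates to True.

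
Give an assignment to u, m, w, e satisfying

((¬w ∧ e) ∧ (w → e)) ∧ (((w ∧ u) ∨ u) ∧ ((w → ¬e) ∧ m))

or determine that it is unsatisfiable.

u = True, m = True, w = False, e = True

  (¬w ∧ e) ∧ (w → e) = True
    ¬w ∧ e = True
      ¬w = True
    w → e = True
  ((w ∧ u) ∨ u) ∧ ((w → ¬e) ∧ m) = True
    (w ∧ u) ∨ u = True
      w ∧ u = False
    (w → ¬e) ∧ m = True
      w → ¬e = True
        ¬e = False
Both conjuncts True, so the formula holds.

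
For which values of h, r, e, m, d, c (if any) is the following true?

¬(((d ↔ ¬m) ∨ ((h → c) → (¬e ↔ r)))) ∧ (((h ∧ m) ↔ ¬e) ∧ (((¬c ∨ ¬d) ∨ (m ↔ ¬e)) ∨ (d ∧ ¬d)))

h = True, r = False, e = False, m = True, d = True, c = True

  ¬(((d ↔ ¬m) ∨ ((h → c) → (¬e ↔ r)))) = True
    (d ↔ ¬m) ∨ ((h → c) → (¬e ↔ r)) = False
      d ↔ ¬m = False
        ¬m = False
      (h → c) → (¬e ↔ r) = False
        h → c = True
        ¬e ↔ r = False
          ¬e = True
  ((h ∧ m) ↔ ¬e) ∧ (((¬c ∨ ¬d) ∨ (m ↔ ¬e)) ∨ (d ∧ ¬d)) = True
    (h ∧ m) ↔ ¬e = True
      h ∧ m = True
      ¬e = True
    ((¬c ∨ ¬d) ∨ (m ↔ ¬e)) ∨ (d ∧ ¬d) = True
      (¬c ∨ ¬d) ∨ (m ↔ ¬e) = True
        ¬c ∨ ¬d = False
          ¬c = False
          ¬d = False
        m ↔ ¬e = True
          ¬e = True
      d ∧ ¬d = False
        ¬d = False
Both conjuncts True, so the formula holds.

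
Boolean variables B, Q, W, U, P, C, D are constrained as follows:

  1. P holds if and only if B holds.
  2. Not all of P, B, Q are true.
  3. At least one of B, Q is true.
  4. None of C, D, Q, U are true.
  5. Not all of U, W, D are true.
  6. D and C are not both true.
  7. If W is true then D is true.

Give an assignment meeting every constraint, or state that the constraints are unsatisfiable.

B: True; Q: False; W: False; U: False; P: True; C: False; D: False

  (1) P=T, B=T — same ✓
  (2) {P, B, Q}: 2/3 true — not all ✓
  (3) {B, Q}: 1 true — at least one ✓
  (4) {C, D, Q, U}: 0 true — none ✓
  (5) {U, W, D}: 0/3 true — not all ✓
  (6) D=F, C=F — not both ✓
  (7) W=F ⇒ D: vacuous ✓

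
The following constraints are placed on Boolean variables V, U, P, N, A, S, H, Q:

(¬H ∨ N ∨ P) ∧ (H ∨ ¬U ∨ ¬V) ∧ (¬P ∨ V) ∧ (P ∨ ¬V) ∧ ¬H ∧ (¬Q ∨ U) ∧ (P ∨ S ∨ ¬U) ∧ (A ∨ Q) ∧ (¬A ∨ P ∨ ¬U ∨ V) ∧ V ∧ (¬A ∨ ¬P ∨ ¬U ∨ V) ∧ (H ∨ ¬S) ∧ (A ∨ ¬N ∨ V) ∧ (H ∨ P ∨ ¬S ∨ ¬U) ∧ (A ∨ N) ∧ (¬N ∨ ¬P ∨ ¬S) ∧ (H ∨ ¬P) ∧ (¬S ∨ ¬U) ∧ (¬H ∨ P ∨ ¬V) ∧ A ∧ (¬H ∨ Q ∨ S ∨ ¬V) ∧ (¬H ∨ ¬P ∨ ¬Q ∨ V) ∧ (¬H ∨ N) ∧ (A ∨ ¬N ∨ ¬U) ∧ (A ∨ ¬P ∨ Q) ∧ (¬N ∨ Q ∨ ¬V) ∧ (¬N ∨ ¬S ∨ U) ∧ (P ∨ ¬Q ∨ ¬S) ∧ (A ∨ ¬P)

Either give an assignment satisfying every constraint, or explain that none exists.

The formula is unsatisfiable.

Case V = True:
  (P ∨ ¬V) forces P = True.
  (¬H) forces H = False.
  Clause (H ∨ ¬P) is falsified — contradiction.
Case V = False:
  Clause (V) is falsified — contradiction.
Both cases fail, so the formula is unsatisfiable.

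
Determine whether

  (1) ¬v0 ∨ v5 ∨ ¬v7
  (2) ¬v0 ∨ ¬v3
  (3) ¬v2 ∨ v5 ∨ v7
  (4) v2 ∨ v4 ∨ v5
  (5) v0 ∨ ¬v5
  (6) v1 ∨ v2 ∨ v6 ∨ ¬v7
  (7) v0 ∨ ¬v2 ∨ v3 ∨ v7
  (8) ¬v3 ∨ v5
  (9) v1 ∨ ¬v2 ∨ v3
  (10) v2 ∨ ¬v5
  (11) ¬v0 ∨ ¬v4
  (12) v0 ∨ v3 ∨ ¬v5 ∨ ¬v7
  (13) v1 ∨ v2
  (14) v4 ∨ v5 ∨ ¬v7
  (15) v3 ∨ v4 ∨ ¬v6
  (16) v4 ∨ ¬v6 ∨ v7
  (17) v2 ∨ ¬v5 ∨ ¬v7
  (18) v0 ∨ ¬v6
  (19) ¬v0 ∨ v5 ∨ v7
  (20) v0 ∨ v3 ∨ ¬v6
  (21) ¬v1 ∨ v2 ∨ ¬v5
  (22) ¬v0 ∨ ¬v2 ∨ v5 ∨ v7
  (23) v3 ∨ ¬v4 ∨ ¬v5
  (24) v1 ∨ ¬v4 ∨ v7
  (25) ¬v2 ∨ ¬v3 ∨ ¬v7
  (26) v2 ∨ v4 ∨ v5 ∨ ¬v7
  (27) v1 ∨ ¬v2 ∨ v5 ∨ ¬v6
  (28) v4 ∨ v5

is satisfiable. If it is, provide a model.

v0 = True, v1 = True, v2 = True, v3 = False, v4 = False, v5 = True, v6 = False, v7 = False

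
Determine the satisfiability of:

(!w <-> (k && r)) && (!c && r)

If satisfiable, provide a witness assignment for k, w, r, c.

k=T, w=F, r=T, c=F

  !w <-> (k && r) = True
    !w = True
    k && r = True
  !c && r = True
    !c = True
Both conjuncts True, so the formula holds.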